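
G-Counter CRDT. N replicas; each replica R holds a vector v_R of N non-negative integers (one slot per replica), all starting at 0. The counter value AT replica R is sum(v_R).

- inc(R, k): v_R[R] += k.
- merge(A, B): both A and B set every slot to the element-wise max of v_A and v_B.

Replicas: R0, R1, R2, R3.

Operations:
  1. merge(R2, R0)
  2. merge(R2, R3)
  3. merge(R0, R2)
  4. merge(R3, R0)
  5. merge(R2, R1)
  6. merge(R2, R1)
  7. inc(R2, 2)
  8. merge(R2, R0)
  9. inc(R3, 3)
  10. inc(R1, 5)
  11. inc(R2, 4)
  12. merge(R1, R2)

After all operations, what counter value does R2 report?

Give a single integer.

Answer: 11

Derivation:
Op 1: merge R2<->R0 -> R2=(0,0,0,0) R0=(0,0,0,0)
Op 2: merge R2<->R3 -> R2=(0,0,0,0) R3=(0,0,0,0)
Op 3: merge R0<->R2 -> R0=(0,0,0,0) R2=(0,0,0,0)
Op 4: merge R3<->R0 -> R3=(0,0,0,0) R0=(0,0,0,0)
Op 5: merge R2<->R1 -> R2=(0,0,0,0) R1=(0,0,0,0)
Op 6: merge R2<->R1 -> R2=(0,0,0,0) R1=(0,0,0,0)
Op 7: inc R2 by 2 -> R2=(0,0,2,0) value=2
Op 8: merge R2<->R0 -> R2=(0,0,2,0) R0=(0,0,2,0)
Op 9: inc R3 by 3 -> R3=(0,0,0,3) value=3
Op 10: inc R1 by 5 -> R1=(0,5,0,0) value=5
Op 11: inc R2 by 4 -> R2=(0,0,6,0) value=6
Op 12: merge R1<->R2 -> R1=(0,5,6,0) R2=(0,5,6,0)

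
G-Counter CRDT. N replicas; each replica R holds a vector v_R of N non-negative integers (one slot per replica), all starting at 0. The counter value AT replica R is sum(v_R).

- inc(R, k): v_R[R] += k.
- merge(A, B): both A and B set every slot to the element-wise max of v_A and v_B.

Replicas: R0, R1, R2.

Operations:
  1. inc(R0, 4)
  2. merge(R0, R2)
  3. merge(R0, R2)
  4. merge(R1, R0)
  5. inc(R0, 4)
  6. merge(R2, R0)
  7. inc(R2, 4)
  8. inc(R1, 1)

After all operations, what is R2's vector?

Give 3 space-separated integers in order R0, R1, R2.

Answer: 8 0 4

Derivation:
Op 1: inc R0 by 4 -> R0=(4,0,0) value=4
Op 2: merge R0<->R2 -> R0=(4,0,0) R2=(4,0,0)
Op 3: merge R0<->R2 -> R0=(4,0,0) R2=(4,0,0)
Op 4: merge R1<->R0 -> R1=(4,0,0) R0=(4,0,0)
Op 5: inc R0 by 4 -> R0=(8,0,0) value=8
Op 6: merge R2<->R0 -> R2=(8,0,0) R0=(8,0,0)
Op 7: inc R2 by 4 -> R2=(8,0,4) value=12
Op 8: inc R1 by 1 -> R1=(4,1,0) value=5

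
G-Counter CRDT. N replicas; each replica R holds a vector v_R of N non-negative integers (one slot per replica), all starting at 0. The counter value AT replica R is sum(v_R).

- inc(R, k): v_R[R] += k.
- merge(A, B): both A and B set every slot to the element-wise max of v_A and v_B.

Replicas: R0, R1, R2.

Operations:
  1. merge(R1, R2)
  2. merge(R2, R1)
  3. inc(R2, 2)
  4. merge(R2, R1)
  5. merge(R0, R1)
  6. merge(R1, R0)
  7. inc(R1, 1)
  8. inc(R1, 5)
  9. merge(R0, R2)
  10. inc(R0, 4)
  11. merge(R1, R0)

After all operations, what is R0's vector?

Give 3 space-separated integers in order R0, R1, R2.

Op 1: merge R1<->R2 -> R1=(0,0,0) R2=(0,0,0)
Op 2: merge R2<->R1 -> R2=(0,0,0) R1=(0,0,0)
Op 3: inc R2 by 2 -> R2=(0,0,2) value=2
Op 4: merge R2<->R1 -> R2=(0,0,2) R1=(0,0,2)
Op 5: merge R0<->R1 -> R0=(0,0,2) R1=(0,0,2)
Op 6: merge R1<->R0 -> R1=(0,0,2) R0=(0,0,2)
Op 7: inc R1 by 1 -> R1=(0,1,2) value=3
Op 8: inc R1 by 5 -> R1=(0,6,2) value=8
Op 9: merge R0<->R2 -> R0=(0,0,2) R2=(0,0,2)
Op 10: inc R0 by 4 -> R0=(4,0,2) value=6
Op 11: merge R1<->R0 -> R1=(4,6,2) R0=(4,6,2)

Answer: 4 6 2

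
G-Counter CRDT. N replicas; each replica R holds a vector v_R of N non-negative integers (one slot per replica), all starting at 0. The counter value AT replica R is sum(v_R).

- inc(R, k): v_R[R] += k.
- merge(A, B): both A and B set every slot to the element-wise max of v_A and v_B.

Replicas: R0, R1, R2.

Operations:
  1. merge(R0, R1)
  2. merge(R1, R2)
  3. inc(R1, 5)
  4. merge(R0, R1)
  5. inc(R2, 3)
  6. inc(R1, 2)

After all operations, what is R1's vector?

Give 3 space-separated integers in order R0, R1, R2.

Op 1: merge R0<->R1 -> R0=(0,0,0) R1=(0,0,0)
Op 2: merge R1<->R2 -> R1=(0,0,0) R2=(0,0,0)
Op 3: inc R1 by 5 -> R1=(0,5,0) value=5
Op 4: merge R0<->R1 -> R0=(0,5,0) R1=(0,5,0)
Op 5: inc R2 by 3 -> R2=(0,0,3) value=3
Op 6: inc R1 by 2 -> R1=(0,7,0) value=7

Answer: 0 7 0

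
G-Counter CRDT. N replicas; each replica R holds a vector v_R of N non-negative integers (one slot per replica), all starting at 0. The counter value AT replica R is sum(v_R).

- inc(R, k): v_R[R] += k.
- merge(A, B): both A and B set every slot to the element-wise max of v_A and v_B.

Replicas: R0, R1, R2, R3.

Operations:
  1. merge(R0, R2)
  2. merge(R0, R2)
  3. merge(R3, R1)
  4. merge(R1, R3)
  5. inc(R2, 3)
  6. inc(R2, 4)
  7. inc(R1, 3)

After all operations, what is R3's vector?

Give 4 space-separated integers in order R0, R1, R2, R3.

Answer: 0 0 0 0

Derivation:
Op 1: merge R0<->R2 -> R0=(0,0,0,0) R2=(0,0,0,0)
Op 2: merge R0<->R2 -> R0=(0,0,0,0) R2=(0,0,0,0)
Op 3: merge R3<->R1 -> R3=(0,0,0,0) R1=(0,0,0,0)
Op 4: merge R1<->R3 -> R1=(0,0,0,0) R3=(0,0,0,0)
Op 5: inc R2 by 3 -> R2=(0,0,3,0) value=3
Op 6: inc R2 by 4 -> R2=(0,0,7,0) value=7
Op 7: inc R1 by 3 -> R1=(0,3,0,0) value=3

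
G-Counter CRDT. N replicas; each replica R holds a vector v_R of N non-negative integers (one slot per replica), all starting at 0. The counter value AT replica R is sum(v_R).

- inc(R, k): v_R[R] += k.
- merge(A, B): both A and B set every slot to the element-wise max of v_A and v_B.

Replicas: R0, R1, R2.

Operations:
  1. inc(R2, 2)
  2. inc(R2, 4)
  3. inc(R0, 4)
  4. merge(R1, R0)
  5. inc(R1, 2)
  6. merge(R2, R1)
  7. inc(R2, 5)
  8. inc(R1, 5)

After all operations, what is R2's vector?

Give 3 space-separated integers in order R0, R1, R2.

Answer: 4 2 11

Derivation:
Op 1: inc R2 by 2 -> R2=(0,0,2) value=2
Op 2: inc R2 by 4 -> R2=(0,0,6) value=6
Op 3: inc R0 by 4 -> R0=(4,0,0) value=4
Op 4: merge R1<->R0 -> R1=(4,0,0) R0=(4,0,0)
Op 5: inc R1 by 2 -> R1=(4,2,0) value=6
Op 6: merge R2<->R1 -> R2=(4,2,6) R1=(4,2,6)
Op 7: inc R2 by 5 -> R2=(4,2,11) value=17
Op 8: inc R1 by 5 -> R1=(4,7,6) value=17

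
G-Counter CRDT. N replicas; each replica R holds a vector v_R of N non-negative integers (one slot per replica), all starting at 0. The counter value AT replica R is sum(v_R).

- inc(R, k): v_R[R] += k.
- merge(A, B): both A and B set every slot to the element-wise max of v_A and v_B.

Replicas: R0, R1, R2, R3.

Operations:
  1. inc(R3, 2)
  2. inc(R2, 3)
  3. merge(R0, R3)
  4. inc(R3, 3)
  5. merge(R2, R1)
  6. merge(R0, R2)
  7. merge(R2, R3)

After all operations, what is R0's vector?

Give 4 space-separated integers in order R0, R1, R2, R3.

Answer: 0 0 3 2

Derivation:
Op 1: inc R3 by 2 -> R3=(0,0,0,2) value=2
Op 2: inc R2 by 3 -> R2=(0,0,3,0) value=3
Op 3: merge R0<->R3 -> R0=(0,0,0,2) R3=(0,0,0,2)
Op 4: inc R3 by 3 -> R3=(0,0,0,5) value=5
Op 5: merge R2<->R1 -> R2=(0,0,3,0) R1=(0,0,3,0)
Op 6: merge R0<->R2 -> R0=(0,0,3,2) R2=(0,0,3,2)
Op 7: merge R2<->R3 -> R2=(0,0,3,5) R3=(0,0,3,5)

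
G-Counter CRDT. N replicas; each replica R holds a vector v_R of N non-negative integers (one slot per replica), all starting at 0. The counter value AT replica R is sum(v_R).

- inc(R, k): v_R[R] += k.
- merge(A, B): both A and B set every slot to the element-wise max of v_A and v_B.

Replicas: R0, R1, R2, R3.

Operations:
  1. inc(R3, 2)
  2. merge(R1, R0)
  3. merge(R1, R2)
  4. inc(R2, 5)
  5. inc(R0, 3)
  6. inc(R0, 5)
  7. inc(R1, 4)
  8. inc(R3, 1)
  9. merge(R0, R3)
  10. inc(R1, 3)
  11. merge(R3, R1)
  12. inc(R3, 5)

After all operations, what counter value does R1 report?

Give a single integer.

Answer: 18

Derivation:
Op 1: inc R3 by 2 -> R3=(0,0,0,2) value=2
Op 2: merge R1<->R0 -> R1=(0,0,0,0) R0=(0,0,0,0)
Op 3: merge R1<->R2 -> R1=(0,0,0,0) R2=(0,0,0,0)
Op 4: inc R2 by 5 -> R2=(0,0,5,0) value=5
Op 5: inc R0 by 3 -> R0=(3,0,0,0) value=3
Op 6: inc R0 by 5 -> R0=(8,0,0,0) value=8
Op 7: inc R1 by 4 -> R1=(0,4,0,0) value=4
Op 8: inc R3 by 1 -> R3=(0,0,0,3) value=3
Op 9: merge R0<->R3 -> R0=(8,0,0,3) R3=(8,0,0,3)
Op 10: inc R1 by 3 -> R1=(0,7,0,0) value=7
Op 11: merge R3<->R1 -> R3=(8,7,0,3) R1=(8,7,0,3)
Op 12: inc R3 by 5 -> R3=(8,7,0,8) value=23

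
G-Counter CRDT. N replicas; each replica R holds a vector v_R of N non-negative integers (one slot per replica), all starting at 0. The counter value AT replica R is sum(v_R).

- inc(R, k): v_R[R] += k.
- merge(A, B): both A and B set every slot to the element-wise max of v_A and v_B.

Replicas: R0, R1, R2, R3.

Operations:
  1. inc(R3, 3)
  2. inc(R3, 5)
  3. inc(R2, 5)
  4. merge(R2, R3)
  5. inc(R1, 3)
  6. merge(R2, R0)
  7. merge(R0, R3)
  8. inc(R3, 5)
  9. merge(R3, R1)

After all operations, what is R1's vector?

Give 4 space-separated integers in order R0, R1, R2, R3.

Answer: 0 3 5 13

Derivation:
Op 1: inc R3 by 3 -> R3=(0,0,0,3) value=3
Op 2: inc R3 by 5 -> R3=(0,0,0,8) value=8
Op 3: inc R2 by 5 -> R2=(0,0,5,0) value=5
Op 4: merge R2<->R3 -> R2=(0,0,5,8) R3=(0,0,5,8)
Op 5: inc R1 by 3 -> R1=(0,3,0,0) value=3
Op 6: merge R2<->R0 -> R2=(0,0,5,8) R0=(0,0,5,8)
Op 7: merge R0<->R3 -> R0=(0,0,5,8) R3=(0,0,5,8)
Op 8: inc R3 by 5 -> R3=(0,0,5,13) value=18
Op 9: merge R3<->R1 -> R3=(0,3,5,13) R1=(0,3,5,13)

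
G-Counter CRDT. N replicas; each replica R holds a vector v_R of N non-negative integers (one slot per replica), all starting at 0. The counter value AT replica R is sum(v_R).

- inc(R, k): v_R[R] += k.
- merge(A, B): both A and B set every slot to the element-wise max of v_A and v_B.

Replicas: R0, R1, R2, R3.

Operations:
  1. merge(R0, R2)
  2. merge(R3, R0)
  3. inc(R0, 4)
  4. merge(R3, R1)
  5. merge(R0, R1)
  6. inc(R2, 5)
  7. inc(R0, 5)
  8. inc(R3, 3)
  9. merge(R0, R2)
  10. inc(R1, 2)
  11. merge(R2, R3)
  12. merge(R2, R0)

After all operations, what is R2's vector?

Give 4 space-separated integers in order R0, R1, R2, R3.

Answer: 9 0 5 3

Derivation:
Op 1: merge R0<->R2 -> R0=(0,0,0,0) R2=(0,0,0,0)
Op 2: merge R3<->R0 -> R3=(0,0,0,0) R0=(0,0,0,0)
Op 3: inc R0 by 4 -> R0=(4,0,0,0) value=4
Op 4: merge R3<->R1 -> R3=(0,0,0,0) R1=(0,0,0,0)
Op 5: merge R0<->R1 -> R0=(4,0,0,0) R1=(4,0,0,0)
Op 6: inc R2 by 5 -> R2=(0,0,5,0) value=5
Op 7: inc R0 by 5 -> R0=(9,0,0,0) value=9
Op 8: inc R3 by 3 -> R3=(0,0,0,3) value=3
Op 9: merge R0<->R2 -> R0=(9,0,5,0) R2=(9,0,5,0)
Op 10: inc R1 by 2 -> R1=(4,2,0,0) value=6
Op 11: merge R2<->R3 -> R2=(9,0,5,3) R3=(9,0,5,3)
Op 12: merge R2<->R0 -> R2=(9,0,5,3) R0=(9,0,5,3)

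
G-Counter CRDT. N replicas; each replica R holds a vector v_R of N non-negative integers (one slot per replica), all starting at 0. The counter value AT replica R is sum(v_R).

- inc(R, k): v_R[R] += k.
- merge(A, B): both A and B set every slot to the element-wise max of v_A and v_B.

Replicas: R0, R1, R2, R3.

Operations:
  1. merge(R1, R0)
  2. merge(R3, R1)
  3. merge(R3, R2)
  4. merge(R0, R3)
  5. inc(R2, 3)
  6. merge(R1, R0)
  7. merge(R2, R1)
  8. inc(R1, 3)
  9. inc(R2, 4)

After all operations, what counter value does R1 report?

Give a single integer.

Op 1: merge R1<->R0 -> R1=(0,0,0,0) R0=(0,0,0,0)
Op 2: merge R3<->R1 -> R3=(0,0,0,0) R1=(0,0,0,0)
Op 3: merge R3<->R2 -> R3=(0,0,0,0) R2=(0,0,0,0)
Op 4: merge R0<->R3 -> R0=(0,0,0,0) R3=(0,0,0,0)
Op 5: inc R2 by 3 -> R2=(0,0,3,0) value=3
Op 6: merge R1<->R0 -> R1=(0,0,0,0) R0=(0,0,0,0)
Op 7: merge R2<->R1 -> R2=(0,0,3,0) R1=(0,0,3,0)
Op 8: inc R1 by 3 -> R1=(0,3,3,0) value=6
Op 9: inc R2 by 4 -> R2=(0,0,7,0) value=7

Answer: 6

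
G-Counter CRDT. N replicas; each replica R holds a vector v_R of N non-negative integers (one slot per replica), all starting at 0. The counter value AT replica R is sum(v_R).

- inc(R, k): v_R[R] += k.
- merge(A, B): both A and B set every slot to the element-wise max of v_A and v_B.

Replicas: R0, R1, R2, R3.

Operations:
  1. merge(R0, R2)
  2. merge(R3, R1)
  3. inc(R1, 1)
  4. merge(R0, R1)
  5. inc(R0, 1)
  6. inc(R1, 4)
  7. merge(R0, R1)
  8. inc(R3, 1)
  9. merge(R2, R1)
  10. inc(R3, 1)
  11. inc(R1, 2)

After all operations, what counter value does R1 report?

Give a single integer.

Answer: 8

Derivation:
Op 1: merge R0<->R2 -> R0=(0,0,0,0) R2=(0,0,0,0)
Op 2: merge R3<->R1 -> R3=(0,0,0,0) R1=(0,0,0,0)
Op 3: inc R1 by 1 -> R1=(0,1,0,0) value=1
Op 4: merge R0<->R1 -> R0=(0,1,0,0) R1=(0,1,0,0)
Op 5: inc R0 by 1 -> R0=(1,1,0,0) value=2
Op 6: inc R1 by 4 -> R1=(0,5,0,0) value=5
Op 7: merge R0<->R1 -> R0=(1,5,0,0) R1=(1,5,0,0)
Op 8: inc R3 by 1 -> R3=(0,0,0,1) value=1
Op 9: merge R2<->R1 -> R2=(1,5,0,0) R1=(1,5,0,0)
Op 10: inc R3 by 1 -> R3=(0,0,0,2) value=2
Op 11: inc R1 by 2 -> R1=(1,7,0,0) value=8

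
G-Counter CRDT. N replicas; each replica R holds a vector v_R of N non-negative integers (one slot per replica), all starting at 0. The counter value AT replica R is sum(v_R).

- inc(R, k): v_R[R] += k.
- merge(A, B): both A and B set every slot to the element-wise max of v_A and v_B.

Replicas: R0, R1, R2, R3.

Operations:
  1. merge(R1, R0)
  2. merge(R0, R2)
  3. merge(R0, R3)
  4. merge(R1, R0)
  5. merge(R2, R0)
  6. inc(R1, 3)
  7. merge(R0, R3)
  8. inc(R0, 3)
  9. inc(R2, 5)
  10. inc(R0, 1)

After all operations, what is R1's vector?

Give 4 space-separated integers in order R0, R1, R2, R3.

Op 1: merge R1<->R0 -> R1=(0,0,0,0) R0=(0,0,0,0)
Op 2: merge R0<->R2 -> R0=(0,0,0,0) R2=(0,0,0,0)
Op 3: merge R0<->R3 -> R0=(0,0,0,0) R3=(0,0,0,0)
Op 4: merge R1<->R0 -> R1=(0,0,0,0) R0=(0,0,0,0)
Op 5: merge R2<->R0 -> R2=(0,0,0,0) R0=(0,0,0,0)
Op 6: inc R1 by 3 -> R1=(0,3,0,0) value=3
Op 7: merge R0<->R3 -> R0=(0,0,0,0) R3=(0,0,0,0)
Op 8: inc R0 by 3 -> R0=(3,0,0,0) value=3
Op 9: inc R2 by 5 -> R2=(0,0,5,0) value=5
Op 10: inc R0 by 1 -> R0=(4,0,0,0) value=4

Answer: 0 3 0 0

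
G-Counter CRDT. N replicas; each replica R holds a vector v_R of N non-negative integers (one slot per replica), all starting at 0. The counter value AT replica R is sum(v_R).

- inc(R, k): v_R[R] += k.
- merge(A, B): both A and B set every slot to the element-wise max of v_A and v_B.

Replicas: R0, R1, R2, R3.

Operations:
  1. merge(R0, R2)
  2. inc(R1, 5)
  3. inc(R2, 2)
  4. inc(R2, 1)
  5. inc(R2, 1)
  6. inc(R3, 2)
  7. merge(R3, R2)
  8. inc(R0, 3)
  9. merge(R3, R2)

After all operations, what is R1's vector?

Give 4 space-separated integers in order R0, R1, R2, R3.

Answer: 0 5 0 0

Derivation:
Op 1: merge R0<->R2 -> R0=(0,0,0,0) R2=(0,0,0,0)
Op 2: inc R1 by 5 -> R1=(0,5,0,0) value=5
Op 3: inc R2 by 2 -> R2=(0,0,2,0) value=2
Op 4: inc R2 by 1 -> R2=(0,0,3,0) value=3
Op 5: inc R2 by 1 -> R2=(0,0,4,0) value=4
Op 6: inc R3 by 2 -> R3=(0,0,0,2) value=2
Op 7: merge R3<->R2 -> R3=(0,0,4,2) R2=(0,0,4,2)
Op 8: inc R0 by 3 -> R0=(3,0,0,0) value=3
Op 9: merge R3<->R2 -> R3=(0,0,4,2) R2=(0,0,4,2)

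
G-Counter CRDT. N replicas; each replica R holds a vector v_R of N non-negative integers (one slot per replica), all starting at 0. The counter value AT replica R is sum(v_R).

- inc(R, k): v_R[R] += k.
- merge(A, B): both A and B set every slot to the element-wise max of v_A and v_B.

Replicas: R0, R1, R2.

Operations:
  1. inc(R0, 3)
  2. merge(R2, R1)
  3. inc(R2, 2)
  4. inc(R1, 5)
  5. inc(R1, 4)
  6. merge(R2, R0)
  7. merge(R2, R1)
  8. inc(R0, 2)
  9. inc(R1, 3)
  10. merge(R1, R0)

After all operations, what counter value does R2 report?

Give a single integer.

Op 1: inc R0 by 3 -> R0=(3,0,0) value=3
Op 2: merge R2<->R1 -> R2=(0,0,0) R1=(0,0,0)
Op 3: inc R2 by 2 -> R2=(0,0,2) value=2
Op 4: inc R1 by 5 -> R1=(0,5,0) value=5
Op 5: inc R1 by 4 -> R1=(0,9,0) value=9
Op 6: merge R2<->R0 -> R2=(3,0,2) R0=(3,0,2)
Op 7: merge R2<->R1 -> R2=(3,9,2) R1=(3,9,2)
Op 8: inc R0 by 2 -> R0=(5,0,2) value=7
Op 9: inc R1 by 3 -> R1=(3,12,2) value=17
Op 10: merge R1<->R0 -> R1=(5,12,2) R0=(5,12,2)

Answer: 14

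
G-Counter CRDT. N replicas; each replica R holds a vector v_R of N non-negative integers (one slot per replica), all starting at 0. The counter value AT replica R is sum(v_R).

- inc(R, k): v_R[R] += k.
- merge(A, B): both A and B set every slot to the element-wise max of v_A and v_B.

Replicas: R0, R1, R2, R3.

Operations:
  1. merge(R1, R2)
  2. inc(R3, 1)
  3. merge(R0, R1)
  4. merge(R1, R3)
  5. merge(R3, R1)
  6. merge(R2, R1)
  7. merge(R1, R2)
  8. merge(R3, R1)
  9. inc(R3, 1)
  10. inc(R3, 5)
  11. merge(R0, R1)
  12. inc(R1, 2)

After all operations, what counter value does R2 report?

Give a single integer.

Op 1: merge R1<->R2 -> R1=(0,0,0,0) R2=(0,0,0,0)
Op 2: inc R3 by 1 -> R3=(0,0,0,1) value=1
Op 3: merge R0<->R1 -> R0=(0,0,0,0) R1=(0,0,0,0)
Op 4: merge R1<->R3 -> R1=(0,0,0,1) R3=(0,0,0,1)
Op 5: merge R3<->R1 -> R3=(0,0,0,1) R1=(0,0,0,1)
Op 6: merge R2<->R1 -> R2=(0,0,0,1) R1=(0,0,0,1)
Op 7: merge R1<->R2 -> R1=(0,0,0,1) R2=(0,0,0,1)
Op 8: merge R3<->R1 -> R3=(0,0,0,1) R1=(0,0,0,1)
Op 9: inc R3 by 1 -> R3=(0,0,0,2) value=2
Op 10: inc R3 by 5 -> R3=(0,0,0,7) value=7
Op 11: merge R0<->R1 -> R0=(0,0,0,1) R1=(0,0,0,1)
Op 12: inc R1 by 2 -> R1=(0,2,0,1) value=3

Answer: 1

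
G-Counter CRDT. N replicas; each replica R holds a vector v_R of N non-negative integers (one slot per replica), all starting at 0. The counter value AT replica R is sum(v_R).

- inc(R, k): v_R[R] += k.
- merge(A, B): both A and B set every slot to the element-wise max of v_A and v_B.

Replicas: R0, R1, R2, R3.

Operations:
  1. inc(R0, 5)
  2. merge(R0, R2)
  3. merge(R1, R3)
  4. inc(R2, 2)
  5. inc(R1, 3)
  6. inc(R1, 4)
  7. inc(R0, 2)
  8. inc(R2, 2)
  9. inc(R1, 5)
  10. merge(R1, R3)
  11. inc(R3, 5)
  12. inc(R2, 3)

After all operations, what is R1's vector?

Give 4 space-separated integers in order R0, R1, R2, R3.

Answer: 0 12 0 0

Derivation:
Op 1: inc R0 by 5 -> R0=(5,0,0,0) value=5
Op 2: merge R0<->R2 -> R0=(5,0,0,0) R2=(5,0,0,0)
Op 3: merge R1<->R3 -> R1=(0,0,0,0) R3=(0,0,0,0)
Op 4: inc R2 by 2 -> R2=(5,0,2,0) value=7
Op 5: inc R1 by 3 -> R1=(0,3,0,0) value=3
Op 6: inc R1 by 4 -> R1=(0,7,0,0) value=7
Op 7: inc R0 by 2 -> R0=(7,0,0,0) value=7
Op 8: inc R2 by 2 -> R2=(5,0,4,0) value=9
Op 9: inc R1 by 5 -> R1=(0,12,0,0) value=12
Op 10: merge R1<->R3 -> R1=(0,12,0,0) R3=(0,12,0,0)
Op 11: inc R3 by 5 -> R3=(0,12,0,5) value=17
Op 12: inc R2 by 3 -> R2=(5,0,7,0) value=12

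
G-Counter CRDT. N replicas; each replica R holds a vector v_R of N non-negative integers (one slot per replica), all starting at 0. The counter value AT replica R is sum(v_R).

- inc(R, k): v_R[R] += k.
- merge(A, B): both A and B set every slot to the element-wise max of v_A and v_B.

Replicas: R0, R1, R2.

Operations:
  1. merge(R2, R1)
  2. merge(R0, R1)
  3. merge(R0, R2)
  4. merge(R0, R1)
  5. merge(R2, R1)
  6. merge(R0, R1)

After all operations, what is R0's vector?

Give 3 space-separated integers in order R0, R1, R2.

Op 1: merge R2<->R1 -> R2=(0,0,0) R1=(0,0,0)
Op 2: merge R0<->R1 -> R0=(0,0,0) R1=(0,0,0)
Op 3: merge R0<->R2 -> R0=(0,0,0) R2=(0,0,0)
Op 4: merge R0<->R1 -> R0=(0,0,0) R1=(0,0,0)
Op 5: merge R2<->R1 -> R2=(0,0,0) R1=(0,0,0)
Op 6: merge R0<->R1 -> R0=(0,0,0) R1=(0,0,0)

Answer: 0 0 0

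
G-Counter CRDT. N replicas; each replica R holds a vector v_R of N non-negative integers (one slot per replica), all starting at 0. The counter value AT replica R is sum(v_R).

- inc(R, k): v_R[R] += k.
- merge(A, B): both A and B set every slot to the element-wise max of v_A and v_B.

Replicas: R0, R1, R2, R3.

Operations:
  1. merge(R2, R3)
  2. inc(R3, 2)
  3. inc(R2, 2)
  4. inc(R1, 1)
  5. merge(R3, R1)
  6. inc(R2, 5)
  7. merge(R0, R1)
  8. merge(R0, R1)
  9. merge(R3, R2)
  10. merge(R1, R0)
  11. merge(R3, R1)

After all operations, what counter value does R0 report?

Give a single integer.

Answer: 3

Derivation:
Op 1: merge R2<->R3 -> R2=(0,0,0,0) R3=(0,0,0,0)
Op 2: inc R3 by 2 -> R3=(0,0,0,2) value=2
Op 3: inc R2 by 2 -> R2=(0,0,2,0) value=2
Op 4: inc R1 by 1 -> R1=(0,1,0,0) value=1
Op 5: merge R3<->R1 -> R3=(0,1,0,2) R1=(0,1,0,2)
Op 6: inc R2 by 5 -> R2=(0,0,7,0) value=7
Op 7: merge R0<->R1 -> R0=(0,1,0,2) R1=(0,1,0,2)
Op 8: merge R0<->R1 -> R0=(0,1,0,2) R1=(0,1,0,2)
Op 9: merge R3<->R2 -> R3=(0,1,7,2) R2=(0,1,7,2)
Op 10: merge R1<->R0 -> R1=(0,1,0,2) R0=(0,1,0,2)
Op 11: merge R3<->R1 -> R3=(0,1,7,2) R1=(0,1,7,2)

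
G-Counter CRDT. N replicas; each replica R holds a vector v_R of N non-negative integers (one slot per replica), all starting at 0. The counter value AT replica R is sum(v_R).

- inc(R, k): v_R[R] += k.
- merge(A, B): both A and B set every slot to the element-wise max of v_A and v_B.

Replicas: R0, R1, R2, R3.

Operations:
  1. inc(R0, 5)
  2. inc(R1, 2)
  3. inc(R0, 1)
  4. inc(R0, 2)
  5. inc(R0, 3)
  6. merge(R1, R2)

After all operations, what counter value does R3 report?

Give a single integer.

Answer: 0

Derivation:
Op 1: inc R0 by 5 -> R0=(5,0,0,0) value=5
Op 2: inc R1 by 2 -> R1=(0,2,0,0) value=2
Op 3: inc R0 by 1 -> R0=(6,0,0,0) value=6
Op 4: inc R0 by 2 -> R0=(8,0,0,0) value=8
Op 5: inc R0 by 3 -> R0=(11,0,0,0) value=11
Op 6: merge R1<->R2 -> R1=(0,2,0,0) R2=(0,2,0,0)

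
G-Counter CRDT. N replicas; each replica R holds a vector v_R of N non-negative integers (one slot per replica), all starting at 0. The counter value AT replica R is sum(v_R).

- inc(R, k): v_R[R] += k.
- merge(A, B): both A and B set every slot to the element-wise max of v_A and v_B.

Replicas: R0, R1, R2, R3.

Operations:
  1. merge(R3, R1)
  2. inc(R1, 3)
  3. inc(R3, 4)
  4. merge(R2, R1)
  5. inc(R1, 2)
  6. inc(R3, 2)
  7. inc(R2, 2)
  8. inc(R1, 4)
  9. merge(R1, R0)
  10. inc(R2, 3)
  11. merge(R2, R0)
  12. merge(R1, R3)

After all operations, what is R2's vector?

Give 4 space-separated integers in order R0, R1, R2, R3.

Op 1: merge R3<->R1 -> R3=(0,0,0,0) R1=(0,0,0,0)
Op 2: inc R1 by 3 -> R1=(0,3,0,0) value=3
Op 3: inc R3 by 4 -> R3=(0,0,0,4) value=4
Op 4: merge R2<->R1 -> R2=(0,3,0,0) R1=(0,3,0,0)
Op 5: inc R1 by 2 -> R1=(0,5,0,0) value=5
Op 6: inc R3 by 2 -> R3=(0,0,0,6) value=6
Op 7: inc R2 by 2 -> R2=(0,3,2,0) value=5
Op 8: inc R1 by 4 -> R1=(0,9,0,0) value=9
Op 9: merge R1<->R0 -> R1=(0,9,0,0) R0=(0,9,0,0)
Op 10: inc R2 by 3 -> R2=(0,3,5,0) value=8
Op 11: merge R2<->R0 -> R2=(0,9,5,0) R0=(0,9,5,0)
Op 12: merge R1<->R3 -> R1=(0,9,0,6) R3=(0,9,0,6)

Answer: 0 9 5 0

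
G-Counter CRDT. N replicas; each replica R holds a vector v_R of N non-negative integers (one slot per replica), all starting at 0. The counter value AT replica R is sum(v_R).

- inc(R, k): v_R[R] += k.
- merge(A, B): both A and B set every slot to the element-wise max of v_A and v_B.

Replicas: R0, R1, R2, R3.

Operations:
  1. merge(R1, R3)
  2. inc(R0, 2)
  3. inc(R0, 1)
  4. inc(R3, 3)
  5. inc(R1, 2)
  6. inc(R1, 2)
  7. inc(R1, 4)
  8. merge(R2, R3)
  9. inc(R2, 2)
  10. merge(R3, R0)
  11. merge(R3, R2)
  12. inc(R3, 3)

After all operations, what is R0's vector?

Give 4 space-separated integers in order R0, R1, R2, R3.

Answer: 3 0 0 3

Derivation:
Op 1: merge R1<->R3 -> R1=(0,0,0,0) R3=(0,0,0,0)
Op 2: inc R0 by 2 -> R0=(2,0,0,0) value=2
Op 3: inc R0 by 1 -> R0=(3,0,0,0) value=3
Op 4: inc R3 by 3 -> R3=(0,0,0,3) value=3
Op 5: inc R1 by 2 -> R1=(0,2,0,0) value=2
Op 6: inc R1 by 2 -> R1=(0,4,0,0) value=4
Op 7: inc R1 by 4 -> R1=(0,8,0,0) value=8
Op 8: merge R2<->R3 -> R2=(0,0,0,3) R3=(0,0,0,3)
Op 9: inc R2 by 2 -> R2=(0,0,2,3) value=5
Op 10: merge R3<->R0 -> R3=(3,0,0,3) R0=(3,0,0,3)
Op 11: merge R3<->R2 -> R3=(3,0,2,3) R2=(3,0,2,3)
Op 12: inc R3 by 3 -> R3=(3,0,2,6) value=11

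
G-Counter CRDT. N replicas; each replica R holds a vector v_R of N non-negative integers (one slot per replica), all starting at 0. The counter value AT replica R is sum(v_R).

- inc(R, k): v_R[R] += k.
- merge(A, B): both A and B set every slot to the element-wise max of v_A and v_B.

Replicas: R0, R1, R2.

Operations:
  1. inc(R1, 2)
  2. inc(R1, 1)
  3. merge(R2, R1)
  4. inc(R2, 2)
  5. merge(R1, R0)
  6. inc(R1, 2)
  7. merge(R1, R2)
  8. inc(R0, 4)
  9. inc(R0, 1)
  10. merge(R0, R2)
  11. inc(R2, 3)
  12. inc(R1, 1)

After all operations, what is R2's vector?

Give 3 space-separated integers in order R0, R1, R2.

Op 1: inc R1 by 2 -> R1=(0,2,0) value=2
Op 2: inc R1 by 1 -> R1=(0,3,0) value=3
Op 3: merge R2<->R1 -> R2=(0,3,0) R1=(0,3,0)
Op 4: inc R2 by 2 -> R2=(0,3,2) value=5
Op 5: merge R1<->R0 -> R1=(0,3,0) R0=(0,3,0)
Op 6: inc R1 by 2 -> R1=(0,5,0) value=5
Op 7: merge R1<->R2 -> R1=(0,5,2) R2=(0,5,2)
Op 8: inc R0 by 4 -> R0=(4,3,0) value=7
Op 9: inc R0 by 1 -> R0=(5,3,0) value=8
Op 10: merge R0<->R2 -> R0=(5,5,2) R2=(5,5,2)
Op 11: inc R2 by 3 -> R2=(5,5,5) value=15
Op 12: inc R1 by 1 -> R1=(0,6,2) value=8

Answer: 5 5 5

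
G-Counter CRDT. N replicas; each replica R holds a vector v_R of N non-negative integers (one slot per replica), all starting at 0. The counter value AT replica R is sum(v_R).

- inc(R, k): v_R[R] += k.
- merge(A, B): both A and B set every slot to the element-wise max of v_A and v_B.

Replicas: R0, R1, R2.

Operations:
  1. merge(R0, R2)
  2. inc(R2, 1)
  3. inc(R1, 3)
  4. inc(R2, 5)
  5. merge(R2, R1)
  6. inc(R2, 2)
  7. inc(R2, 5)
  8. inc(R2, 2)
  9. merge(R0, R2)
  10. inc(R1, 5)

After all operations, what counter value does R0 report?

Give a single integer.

Answer: 18

Derivation:
Op 1: merge R0<->R2 -> R0=(0,0,0) R2=(0,0,0)
Op 2: inc R2 by 1 -> R2=(0,0,1) value=1
Op 3: inc R1 by 3 -> R1=(0,3,0) value=3
Op 4: inc R2 by 5 -> R2=(0,0,6) value=6
Op 5: merge R2<->R1 -> R2=(0,3,6) R1=(0,3,6)
Op 6: inc R2 by 2 -> R2=(0,3,8) value=11
Op 7: inc R2 by 5 -> R2=(0,3,13) value=16
Op 8: inc R2 by 2 -> R2=(0,3,15) value=18
Op 9: merge R0<->R2 -> R0=(0,3,15) R2=(0,3,15)
Op 10: inc R1 by 5 -> R1=(0,8,6) value=14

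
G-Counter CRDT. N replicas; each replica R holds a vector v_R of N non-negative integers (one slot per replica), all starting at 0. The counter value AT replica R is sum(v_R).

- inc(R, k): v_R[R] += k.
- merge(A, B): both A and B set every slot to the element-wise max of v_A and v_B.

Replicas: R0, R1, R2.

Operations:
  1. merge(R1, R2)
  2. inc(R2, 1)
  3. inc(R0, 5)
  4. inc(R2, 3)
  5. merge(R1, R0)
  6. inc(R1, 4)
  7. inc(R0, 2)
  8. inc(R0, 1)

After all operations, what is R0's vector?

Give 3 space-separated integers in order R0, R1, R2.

Answer: 8 0 0

Derivation:
Op 1: merge R1<->R2 -> R1=(0,0,0) R2=(0,0,0)
Op 2: inc R2 by 1 -> R2=(0,0,1) value=1
Op 3: inc R0 by 5 -> R0=(5,0,0) value=5
Op 4: inc R2 by 3 -> R2=(0,0,4) value=4
Op 5: merge R1<->R0 -> R1=(5,0,0) R0=(5,0,0)
Op 6: inc R1 by 4 -> R1=(5,4,0) value=9
Op 7: inc R0 by 2 -> R0=(7,0,0) value=7
Op 8: inc R0 by 1 -> R0=(8,0,0) value=8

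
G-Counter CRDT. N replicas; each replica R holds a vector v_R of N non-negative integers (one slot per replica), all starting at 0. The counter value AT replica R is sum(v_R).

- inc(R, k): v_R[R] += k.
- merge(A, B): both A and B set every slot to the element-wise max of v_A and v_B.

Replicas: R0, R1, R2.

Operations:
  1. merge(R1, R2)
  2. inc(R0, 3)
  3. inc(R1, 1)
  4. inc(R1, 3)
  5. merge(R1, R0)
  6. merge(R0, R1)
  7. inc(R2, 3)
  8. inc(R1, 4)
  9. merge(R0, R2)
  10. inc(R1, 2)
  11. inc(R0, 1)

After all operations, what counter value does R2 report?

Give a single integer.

Answer: 10

Derivation:
Op 1: merge R1<->R2 -> R1=(0,0,0) R2=(0,0,0)
Op 2: inc R0 by 3 -> R0=(3,0,0) value=3
Op 3: inc R1 by 1 -> R1=(0,1,0) value=1
Op 4: inc R1 by 3 -> R1=(0,4,0) value=4
Op 5: merge R1<->R0 -> R1=(3,4,0) R0=(3,4,0)
Op 6: merge R0<->R1 -> R0=(3,4,0) R1=(3,4,0)
Op 7: inc R2 by 3 -> R2=(0,0,3) value=3
Op 8: inc R1 by 4 -> R1=(3,8,0) value=11
Op 9: merge R0<->R2 -> R0=(3,4,3) R2=(3,4,3)
Op 10: inc R1 by 2 -> R1=(3,10,0) value=13
Op 11: inc R0 by 1 -> R0=(4,4,3) value=11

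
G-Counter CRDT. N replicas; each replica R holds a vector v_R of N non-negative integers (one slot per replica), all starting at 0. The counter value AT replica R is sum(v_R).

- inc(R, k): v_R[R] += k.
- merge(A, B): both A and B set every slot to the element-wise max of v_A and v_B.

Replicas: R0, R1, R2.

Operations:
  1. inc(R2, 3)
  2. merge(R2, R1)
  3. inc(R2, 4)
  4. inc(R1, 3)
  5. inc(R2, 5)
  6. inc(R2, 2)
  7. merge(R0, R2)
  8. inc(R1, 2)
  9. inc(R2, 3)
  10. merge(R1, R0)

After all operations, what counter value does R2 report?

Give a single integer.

Answer: 17

Derivation:
Op 1: inc R2 by 3 -> R2=(0,0,3) value=3
Op 2: merge R2<->R1 -> R2=(0,0,3) R1=(0,0,3)
Op 3: inc R2 by 4 -> R2=(0,0,7) value=7
Op 4: inc R1 by 3 -> R1=(0,3,3) value=6
Op 5: inc R2 by 5 -> R2=(0,0,12) value=12
Op 6: inc R2 by 2 -> R2=(0,0,14) value=14
Op 7: merge R0<->R2 -> R0=(0,0,14) R2=(0,0,14)
Op 8: inc R1 by 2 -> R1=(0,5,3) value=8
Op 9: inc R2 by 3 -> R2=(0,0,17) value=17
Op 10: merge R1<->R0 -> R1=(0,5,14) R0=(0,5,14)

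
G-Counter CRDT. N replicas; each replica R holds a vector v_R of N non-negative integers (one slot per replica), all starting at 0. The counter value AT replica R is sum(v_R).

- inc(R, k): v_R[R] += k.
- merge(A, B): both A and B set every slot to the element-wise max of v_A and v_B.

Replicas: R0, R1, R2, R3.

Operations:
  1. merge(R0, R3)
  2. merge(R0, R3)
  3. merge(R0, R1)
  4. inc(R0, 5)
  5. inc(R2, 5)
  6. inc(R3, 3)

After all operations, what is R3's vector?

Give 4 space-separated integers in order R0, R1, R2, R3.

Op 1: merge R0<->R3 -> R0=(0,0,0,0) R3=(0,0,0,0)
Op 2: merge R0<->R3 -> R0=(0,0,0,0) R3=(0,0,0,0)
Op 3: merge R0<->R1 -> R0=(0,0,0,0) R1=(0,0,0,0)
Op 4: inc R0 by 5 -> R0=(5,0,0,0) value=5
Op 5: inc R2 by 5 -> R2=(0,0,5,0) value=5
Op 6: inc R3 by 3 -> R3=(0,0,0,3) value=3

Answer: 0 0 0 3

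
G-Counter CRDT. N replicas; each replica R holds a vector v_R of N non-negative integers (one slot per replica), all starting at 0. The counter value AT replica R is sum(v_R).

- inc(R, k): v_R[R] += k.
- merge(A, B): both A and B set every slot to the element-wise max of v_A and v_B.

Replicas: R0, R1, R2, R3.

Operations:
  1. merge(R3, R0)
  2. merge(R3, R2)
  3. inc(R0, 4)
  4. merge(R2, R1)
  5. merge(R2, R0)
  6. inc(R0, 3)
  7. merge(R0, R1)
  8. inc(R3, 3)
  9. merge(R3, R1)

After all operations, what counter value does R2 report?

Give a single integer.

Answer: 4

Derivation:
Op 1: merge R3<->R0 -> R3=(0,0,0,0) R0=(0,0,0,0)
Op 2: merge R3<->R2 -> R3=(0,0,0,0) R2=(0,0,0,0)
Op 3: inc R0 by 4 -> R0=(4,0,0,0) value=4
Op 4: merge R2<->R1 -> R2=(0,0,0,0) R1=(0,0,0,0)
Op 5: merge R2<->R0 -> R2=(4,0,0,0) R0=(4,0,0,0)
Op 6: inc R0 by 3 -> R0=(7,0,0,0) value=7
Op 7: merge R0<->R1 -> R0=(7,0,0,0) R1=(7,0,0,0)
Op 8: inc R3 by 3 -> R3=(0,0,0,3) value=3
Op 9: merge R3<->R1 -> R3=(7,0,0,3) R1=(7,0,0,3)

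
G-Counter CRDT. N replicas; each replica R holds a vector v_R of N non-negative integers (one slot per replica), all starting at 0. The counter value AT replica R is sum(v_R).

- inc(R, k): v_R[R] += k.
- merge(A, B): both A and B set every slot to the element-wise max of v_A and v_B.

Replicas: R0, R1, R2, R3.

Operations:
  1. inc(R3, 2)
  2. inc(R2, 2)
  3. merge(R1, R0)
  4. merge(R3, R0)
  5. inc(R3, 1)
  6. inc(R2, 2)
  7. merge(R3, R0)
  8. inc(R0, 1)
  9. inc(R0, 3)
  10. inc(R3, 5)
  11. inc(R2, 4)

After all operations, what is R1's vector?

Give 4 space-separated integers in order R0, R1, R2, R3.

Op 1: inc R3 by 2 -> R3=(0,0,0,2) value=2
Op 2: inc R2 by 2 -> R2=(0,0,2,0) value=2
Op 3: merge R1<->R0 -> R1=(0,0,0,0) R0=(0,0,0,0)
Op 4: merge R3<->R0 -> R3=(0,0,0,2) R0=(0,0,0,2)
Op 5: inc R3 by 1 -> R3=(0,0,0,3) value=3
Op 6: inc R2 by 2 -> R2=(0,0,4,0) value=4
Op 7: merge R3<->R0 -> R3=(0,0,0,3) R0=(0,0,0,3)
Op 8: inc R0 by 1 -> R0=(1,0,0,3) value=4
Op 9: inc R0 by 3 -> R0=(4,0,0,3) value=7
Op 10: inc R3 by 5 -> R3=(0,0,0,8) value=8
Op 11: inc R2 by 4 -> R2=(0,0,8,0) value=8

Answer: 0 0 0 0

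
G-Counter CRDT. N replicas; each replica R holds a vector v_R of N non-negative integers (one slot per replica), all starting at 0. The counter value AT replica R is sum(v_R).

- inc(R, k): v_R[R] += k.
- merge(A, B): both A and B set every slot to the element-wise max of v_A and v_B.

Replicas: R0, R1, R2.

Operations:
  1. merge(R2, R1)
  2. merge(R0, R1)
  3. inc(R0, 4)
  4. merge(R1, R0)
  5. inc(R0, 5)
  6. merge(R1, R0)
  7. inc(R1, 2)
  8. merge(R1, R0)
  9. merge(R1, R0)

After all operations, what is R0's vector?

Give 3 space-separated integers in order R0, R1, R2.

Op 1: merge R2<->R1 -> R2=(0,0,0) R1=(0,0,0)
Op 2: merge R0<->R1 -> R0=(0,0,0) R1=(0,0,0)
Op 3: inc R0 by 4 -> R0=(4,0,0) value=4
Op 4: merge R1<->R0 -> R1=(4,0,0) R0=(4,0,0)
Op 5: inc R0 by 5 -> R0=(9,0,0) value=9
Op 6: merge R1<->R0 -> R1=(9,0,0) R0=(9,0,0)
Op 7: inc R1 by 2 -> R1=(9,2,0) value=11
Op 8: merge R1<->R0 -> R1=(9,2,0) R0=(9,2,0)
Op 9: merge R1<->R0 -> R1=(9,2,0) R0=(9,2,0)

Answer: 9 2 0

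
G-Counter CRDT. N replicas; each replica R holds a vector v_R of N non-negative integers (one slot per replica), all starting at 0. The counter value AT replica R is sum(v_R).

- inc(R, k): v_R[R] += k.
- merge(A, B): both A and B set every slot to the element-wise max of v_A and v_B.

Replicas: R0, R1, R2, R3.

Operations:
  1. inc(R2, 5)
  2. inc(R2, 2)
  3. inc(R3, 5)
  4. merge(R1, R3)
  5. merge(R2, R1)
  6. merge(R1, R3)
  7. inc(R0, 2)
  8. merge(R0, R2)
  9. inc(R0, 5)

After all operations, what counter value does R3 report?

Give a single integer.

Answer: 12

Derivation:
Op 1: inc R2 by 5 -> R2=(0,0,5,0) value=5
Op 2: inc R2 by 2 -> R2=(0,0,7,0) value=7
Op 3: inc R3 by 5 -> R3=(0,0,0,5) value=5
Op 4: merge R1<->R3 -> R1=(0,0,0,5) R3=(0,0,0,5)
Op 5: merge R2<->R1 -> R2=(0,0,7,5) R1=(0,0,7,5)
Op 6: merge R1<->R3 -> R1=(0,0,7,5) R3=(0,0,7,5)
Op 7: inc R0 by 2 -> R0=(2,0,0,0) value=2
Op 8: merge R0<->R2 -> R0=(2,0,7,5) R2=(2,0,7,5)
Op 9: inc R0 by 5 -> R0=(7,0,7,5) value=19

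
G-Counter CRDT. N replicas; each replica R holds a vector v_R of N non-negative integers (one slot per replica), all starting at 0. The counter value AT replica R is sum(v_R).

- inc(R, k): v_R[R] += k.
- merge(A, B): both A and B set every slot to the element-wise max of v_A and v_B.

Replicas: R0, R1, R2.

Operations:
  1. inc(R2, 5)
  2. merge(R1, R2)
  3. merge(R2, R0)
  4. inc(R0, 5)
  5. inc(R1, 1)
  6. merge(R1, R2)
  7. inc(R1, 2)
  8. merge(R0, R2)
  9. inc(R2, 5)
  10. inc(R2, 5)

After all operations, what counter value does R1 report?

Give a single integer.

Op 1: inc R2 by 5 -> R2=(0,0,5) value=5
Op 2: merge R1<->R2 -> R1=(0,0,5) R2=(0,0,5)
Op 3: merge R2<->R0 -> R2=(0,0,5) R0=(0,0,5)
Op 4: inc R0 by 5 -> R0=(5,0,5) value=10
Op 5: inc R1 by 1 -> R1=(0,1,5) value=6
Op 6: merge R1<->R2 -> R1=(0,1,5) R2=(0,1,5)
Op 7: inc R1 by 2 -> R1=(0,3,5) value=8
Op 8: merge R0<->R2 -> R0=(5,1,5) R2=(5,1,5)
Op 9: inc R2 by 5 -> R2=(5,1,10) value=16
Op 10: inc R2 by 5 -> R2=(5,1,15) value=21

Answer: 8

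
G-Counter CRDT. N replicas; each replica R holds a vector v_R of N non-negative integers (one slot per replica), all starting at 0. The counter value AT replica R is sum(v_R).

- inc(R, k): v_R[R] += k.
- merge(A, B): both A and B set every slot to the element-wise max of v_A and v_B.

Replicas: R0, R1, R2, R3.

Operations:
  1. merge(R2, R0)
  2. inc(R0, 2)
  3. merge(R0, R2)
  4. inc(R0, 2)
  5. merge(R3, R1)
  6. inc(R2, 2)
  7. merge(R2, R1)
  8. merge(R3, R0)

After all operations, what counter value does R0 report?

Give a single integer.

Op 1: merge R2<->R0 -> R2=(0,0,0,0) R0=(0,0,0,0)
Op 2: inc R0 by 2 -> R0=(2,0,0,0) value=2
Op 3: merge R0<->R2 -> R0=(2,0,0,0) R2=(2,0,0,0)
Op 4: inc R0 by 2 -> R0=(4,0,0,0) value=4
Op 5: merge R3<->R1 -> R3=(0,0,0,0) R1=(0,0,0,0)
Op 6: inc R2 by 2 -> R2=(2,0,2,0) value=4
Op 7: merge R2<->R1 -> R2=(2,0,2,0) R1=(2,0,2,0)
Op 8: merge R3<->R0 -> R3=(4,0,0,0) R0=(4,0,0,0)

Answer: 4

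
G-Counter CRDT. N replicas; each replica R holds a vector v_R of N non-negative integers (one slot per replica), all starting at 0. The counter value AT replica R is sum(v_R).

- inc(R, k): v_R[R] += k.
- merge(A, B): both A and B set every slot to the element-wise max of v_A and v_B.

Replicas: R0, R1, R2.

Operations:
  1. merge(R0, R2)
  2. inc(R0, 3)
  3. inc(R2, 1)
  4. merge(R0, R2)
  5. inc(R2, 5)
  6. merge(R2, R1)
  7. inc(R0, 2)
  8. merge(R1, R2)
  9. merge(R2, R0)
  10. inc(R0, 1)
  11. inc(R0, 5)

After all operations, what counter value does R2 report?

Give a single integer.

Op 1: merge R0<->R2 -> R0=(0,0,0) R2=(0,0,0)
Op 2: inc R0 by 3 -> R0=(3,0,0) value=3
Op 3: inc R2 by 1 -> R2=(0,0,1) value=1
Op 4: merge R0<->R2 -> R0=(3,0,1) R2=(3,0,1)
Op 5: inc R2 by 5 -> R2=(3,0,6) value=9
Op 6: merge R2<->R1 -> R2=(3,0,6) R1=(3,0,6)
Op 7: inc R0 by 2 -> R0=(5,0,1) value=6
Op 8: merge R1<->R2 -> R1=(3,0,6) R2=(3,0,6)
Op 9: merge R2<->R0 -> R2=(5,0,6) R0=(5,0,6)
Op 10: inc R0 by 1 -> R0=(6,0,6) value=12
Op 11: inc R0 by 5 -> R0=(11,0,6) value=17

Answer: 11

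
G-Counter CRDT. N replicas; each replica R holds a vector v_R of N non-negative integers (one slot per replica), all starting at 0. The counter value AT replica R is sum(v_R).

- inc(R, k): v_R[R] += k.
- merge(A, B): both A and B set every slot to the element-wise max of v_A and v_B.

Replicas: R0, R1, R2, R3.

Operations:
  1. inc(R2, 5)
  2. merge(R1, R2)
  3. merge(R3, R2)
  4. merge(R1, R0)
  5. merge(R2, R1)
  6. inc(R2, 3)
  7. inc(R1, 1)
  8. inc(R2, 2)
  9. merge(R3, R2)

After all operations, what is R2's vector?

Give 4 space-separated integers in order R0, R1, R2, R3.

Op 1: inc R2 by 5 -> R2=(0,0,5,0) value=5
Op 2: merge R1<->R2 -> R1=(0,0,5,0) R2=(0,0,5,0)
Op 3: merge R3<->R2 -> R3=(0,0,5,0) R2=(0,0,5,0)
Op 4: merge R1<->R0 -> R1=(0,0,5,0) R0=(0,0,5,0)
Op 5: merge R2<->R1 -> R2=(0,0,5,0) R1=(0,0,5,0)
Op 6: inc R2 by 3 -> R2=(0,0,8,0) value=8
Op 7: inc R1 by 1 -> R1=(0,1,5,0) value=6
Op 8: inc R2 by 2 -> R2=(0,0,10,0) value=10
Op 9: merge R3<->R2 -> R3=(0,0,10,0) R2=(0,0,10,0)

Answer: 0 0 10 0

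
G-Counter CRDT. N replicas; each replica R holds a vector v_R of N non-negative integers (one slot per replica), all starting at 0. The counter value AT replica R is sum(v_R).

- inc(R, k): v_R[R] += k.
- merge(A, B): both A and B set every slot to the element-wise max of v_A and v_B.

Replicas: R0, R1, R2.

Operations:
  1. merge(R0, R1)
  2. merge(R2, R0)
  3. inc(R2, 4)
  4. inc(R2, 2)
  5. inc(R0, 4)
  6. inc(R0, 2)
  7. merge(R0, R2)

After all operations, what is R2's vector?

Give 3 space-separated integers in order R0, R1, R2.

Answer: 6 0 6

Derivation:
Op 1: merge R0<->R1 -> R0=(0,0,0) R1=(0,0,0)
Op 2: merge R2<->R0 -> R2=(0,0,0) R0=(0,0,0)
Op 3: inc R2 by 4 -> R2=(0,0,4) value=4
Op 4: inc R2 by 2 -> R2=(0,0,6) value=6
Op 5: inc R0 by 4 -> R0=(4,0,0) value=4
Op 6: inc R0 by 2 -> R0=(6,0,0) value=6
Op 7: merge R0<->R2 -> R0=(6,0,6) R2=(6,0,6)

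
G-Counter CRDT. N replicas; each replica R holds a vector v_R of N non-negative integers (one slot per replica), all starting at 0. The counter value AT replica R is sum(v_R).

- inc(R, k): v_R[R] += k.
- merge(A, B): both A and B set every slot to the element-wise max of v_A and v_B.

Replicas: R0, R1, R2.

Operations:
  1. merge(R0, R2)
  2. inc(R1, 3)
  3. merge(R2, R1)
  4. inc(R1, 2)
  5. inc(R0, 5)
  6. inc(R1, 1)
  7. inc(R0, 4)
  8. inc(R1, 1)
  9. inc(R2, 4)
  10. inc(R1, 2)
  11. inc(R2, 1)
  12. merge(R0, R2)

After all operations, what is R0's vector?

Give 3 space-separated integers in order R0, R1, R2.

Op 1: merge R0<->R2 -> R0=(0,0,0) R2=(0,0,0)
Op 2: inc R1 by 3 -> R1=(0,3,0) value=3
Op 3: merge R2<->R1 -> R2=(0,3,0) R1=(0,3,0)
Op 4: inc R1 by 2 -> R1=(0,5,0) value=5
Op 5: inc R0 by 5 -> R0=(5,0,0) value=5
Op 6: inc R1 by 1 -> R1=(0,6,0) value=6
Op 7: inc R0 by 4 -> R0=(9,0,0) value=9
Op 8: inc R1 by 1 -> R1=(0,7,0) value=7
Op 9: inc R2 by 4 -> R2=(0,3,4) value=7
Op 10: inc R1 by 2 -> R1=(0,9,0) value=9
Op 11: inc R2 by 1 -> R2=(0,3,5) value=8
Op 12: merge R0<->R2 -> R0=(9,3,5) R2=(9,3,5)

Answer: 9 3 5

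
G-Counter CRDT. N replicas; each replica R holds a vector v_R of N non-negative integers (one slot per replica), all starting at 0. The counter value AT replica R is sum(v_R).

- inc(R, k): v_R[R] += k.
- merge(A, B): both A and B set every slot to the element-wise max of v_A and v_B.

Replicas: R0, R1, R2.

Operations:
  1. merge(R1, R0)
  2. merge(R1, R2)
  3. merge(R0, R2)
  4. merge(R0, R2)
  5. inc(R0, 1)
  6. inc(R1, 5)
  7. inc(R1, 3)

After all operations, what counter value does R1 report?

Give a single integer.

Op 1: merge R1<->R0 -> R1=(0,0,0) R0=(0,0,0)
Op 2: merge R1<->R2 -> R1=(0,0,0) R2=(0,0,0)
Op 3: merge R0<->R2 -> R0=(0,0,0) R2=(0,0,0)
Op 4: merge R0<->R2 -> R0=(0,0,0) R2=(0,0,0)
Op 5: inc R0 by 1 -> R0=(1,0,0) value=1
Op 6: inc R1 by 5 -> R1=(0,5,0) value=5
Op 7: inc R1 by 3 -> R1=(0,8,0) value=8

Answer: 8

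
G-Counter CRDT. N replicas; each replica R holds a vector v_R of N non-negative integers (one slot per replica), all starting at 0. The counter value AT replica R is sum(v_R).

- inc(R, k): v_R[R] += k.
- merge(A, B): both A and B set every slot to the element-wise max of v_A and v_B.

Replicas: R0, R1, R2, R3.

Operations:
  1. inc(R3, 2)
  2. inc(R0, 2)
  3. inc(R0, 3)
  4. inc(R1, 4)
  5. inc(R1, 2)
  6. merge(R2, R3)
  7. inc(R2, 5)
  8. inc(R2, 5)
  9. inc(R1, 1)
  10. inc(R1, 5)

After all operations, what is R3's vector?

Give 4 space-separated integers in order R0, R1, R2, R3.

Op 1: inc R3 by 2 -> R3=(0,0,0,2) value=2
Op 2: inc R0 by 2 -> R0=(2,0,0,0) value=2
Op 3: inc R0 by 3 -> R0=(5,0,0,0) value=5
Op 4: inc R1 by 4 -> R1=(0,4,0,0) value=4
Op 5: inc R1 by 2 -> R1=(0,6,0,0) value=6
Op 6: merge R2<->R3 -> R2=(0,0,0,2) R3=(0,0,0,2)
Op 7: inc R2 by 5 -> R2=(0,0,5,2) value=7
Op 8: inc R2 by 5 -> R2=(0,0,10,2) value=12
Op 9: inc R1 by 1 -> R1=(0,7,0,0) value=7
Op 10: inc R1 by 5 -> R1=(0,12,0,0) value=12

Answer: 0 0 0 2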